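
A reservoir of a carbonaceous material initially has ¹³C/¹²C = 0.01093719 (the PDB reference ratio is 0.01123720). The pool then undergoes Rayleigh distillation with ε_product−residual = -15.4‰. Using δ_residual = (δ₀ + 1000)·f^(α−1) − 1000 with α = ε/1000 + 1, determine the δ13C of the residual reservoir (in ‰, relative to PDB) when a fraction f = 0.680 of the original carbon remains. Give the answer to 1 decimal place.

δ₀ = (0.01093719/0.01123720 − 1)×1000 = (0.973302 − 1)×1000 = -26.698‰
α − 1 = ε/1000 = -0.0154
f^(α−1) = 0.680^(-0.0154) = 1.005957
δ_res = (-26.698 + 1000) × 1.005957 − 1000 = 979.100 − 1000 = -20.90‰

-20.9‰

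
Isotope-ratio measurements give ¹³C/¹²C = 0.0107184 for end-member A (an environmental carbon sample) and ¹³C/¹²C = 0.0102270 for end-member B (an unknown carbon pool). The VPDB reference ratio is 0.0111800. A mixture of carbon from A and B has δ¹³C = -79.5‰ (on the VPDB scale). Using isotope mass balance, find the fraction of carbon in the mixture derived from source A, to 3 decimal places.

δ_A = (0.0107184/0.0111800 − 1)×1000 = (0.958712 − 1)×1000 = -41.288‰
δ_B = (0.0102270/0.0111800 − 1)×1000 = (0.914758 − 1)×1000 = -85.242‰
f_A = (δ_mix − δ_B)/(δ_A − δ_B) = (-79.5 − (-85.242))/(-41.288 − (-85.242))
f_A = 5.742 / 43.953 = 0.1306

0.131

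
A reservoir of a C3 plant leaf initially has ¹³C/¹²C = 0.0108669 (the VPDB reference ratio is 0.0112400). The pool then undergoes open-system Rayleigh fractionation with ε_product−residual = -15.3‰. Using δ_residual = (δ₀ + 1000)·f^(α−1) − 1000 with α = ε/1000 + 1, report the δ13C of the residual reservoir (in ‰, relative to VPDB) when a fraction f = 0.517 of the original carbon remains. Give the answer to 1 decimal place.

-23.4‰

δ₀ = (0.0108669/0.0112400 − 1)×1000 = (0.966806 − 1)×1000 = -33.194‰
α − 1 = ε/1000 = -0.0153
f^(α−1) = 0.517^(-0.0153) = 1.010145
δ_res = (-33.194 + 1000) × 1.010145 − 1000 = 976.614 − 1000 = -23.39‰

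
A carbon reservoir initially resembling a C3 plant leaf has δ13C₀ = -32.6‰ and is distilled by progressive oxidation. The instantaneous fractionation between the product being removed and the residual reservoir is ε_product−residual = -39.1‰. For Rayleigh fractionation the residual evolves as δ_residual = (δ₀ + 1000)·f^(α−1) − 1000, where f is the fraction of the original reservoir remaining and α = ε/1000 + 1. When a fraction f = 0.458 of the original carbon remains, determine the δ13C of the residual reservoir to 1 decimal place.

-2.6‰

Rayleigh residual: δ_res = (δ₀ + 1000)·f^(α−1) − 1000
α = ε/1000 + 1 = 0.96090, so α − 1 = -0.03910
f^(α−1) = 0.458^(-0.03910) = 1.031004
δ_res = (-32.6 + 1000) × 1.031004 − 1000 = 997.393 − 1000 = -2.61‰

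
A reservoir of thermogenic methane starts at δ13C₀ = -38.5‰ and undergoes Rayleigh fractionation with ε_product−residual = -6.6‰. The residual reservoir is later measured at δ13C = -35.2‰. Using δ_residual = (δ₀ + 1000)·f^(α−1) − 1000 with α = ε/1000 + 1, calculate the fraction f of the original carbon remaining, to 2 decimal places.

0.60

α − 1 = ε/1000 = -0.0066
(δ_res + 1000)/(δ₀ + 1000) = (-35.2 + 1000)/(-38.5 + 1000) = 964.8/961.5 = 1.003432
f = 1.003432^(1/-0.0066) = exp(ln(1.003432)/-0.0066) = exp(0.00343/-0.0066)
f = exp(-0.5191) = 0.5950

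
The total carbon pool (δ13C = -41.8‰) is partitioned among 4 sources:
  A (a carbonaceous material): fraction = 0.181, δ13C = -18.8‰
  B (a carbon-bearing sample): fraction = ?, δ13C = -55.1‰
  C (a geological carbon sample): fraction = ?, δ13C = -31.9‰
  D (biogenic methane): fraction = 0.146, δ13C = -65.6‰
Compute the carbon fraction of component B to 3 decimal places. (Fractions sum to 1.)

Let f_B and f_C be the unknown fractions; fractions sum to 1 so f_B + f_C = 0.673.
Mass balance: Σ fᵢ·δᵢ = δ_bulk ⇒ f_B·(-55.1) + f_C·(-31.9) = -41.8 − (-12.980) = -28.820
Substitute f_C = 0.673 − f_B:
f_B·(-55.1 − -31.9) = -28.820 − 0.673×(-31.9) = -7.351
f_B = -7.351 / -23.2 = 0.3168

0.317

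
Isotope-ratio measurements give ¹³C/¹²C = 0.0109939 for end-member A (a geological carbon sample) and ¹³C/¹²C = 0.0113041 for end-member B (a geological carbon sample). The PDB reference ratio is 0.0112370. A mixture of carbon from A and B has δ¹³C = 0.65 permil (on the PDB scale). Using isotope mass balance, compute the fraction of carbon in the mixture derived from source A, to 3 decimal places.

0.193

δ_A = (0.0109939/0.0112370 − 1)×1000 = (0.978366 − 1)×1000 = -21.634 permil
δ_B = (0.0113041/0.0112370 − 1)×1000 = (1.005971 − 1)×1000 = 5.971 permil
f_A = (δ_mix − δ_B)/(δ_A − δ_B) = (0.65 − (5.971))/(-21.634 − (5.971))
f_A = -5.321 / -27.605 = 0.1928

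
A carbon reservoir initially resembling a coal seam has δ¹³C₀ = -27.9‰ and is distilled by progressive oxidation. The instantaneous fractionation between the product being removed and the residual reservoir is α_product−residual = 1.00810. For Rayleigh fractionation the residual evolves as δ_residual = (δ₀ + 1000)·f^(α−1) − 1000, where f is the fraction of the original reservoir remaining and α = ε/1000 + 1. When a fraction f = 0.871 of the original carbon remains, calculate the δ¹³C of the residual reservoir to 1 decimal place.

Rayleigh residual: δ_res = (δ₀ + 1000)·f^(α−1) − 1000
α − 1 = 0.00810
f^(α−1) = 0.871^(0.00810) = 0.998882
δ_res = (-27.9 + 1000) × 0.998882 − 1000 = 971.013 − 1000 = -28.99‰

-29.0‰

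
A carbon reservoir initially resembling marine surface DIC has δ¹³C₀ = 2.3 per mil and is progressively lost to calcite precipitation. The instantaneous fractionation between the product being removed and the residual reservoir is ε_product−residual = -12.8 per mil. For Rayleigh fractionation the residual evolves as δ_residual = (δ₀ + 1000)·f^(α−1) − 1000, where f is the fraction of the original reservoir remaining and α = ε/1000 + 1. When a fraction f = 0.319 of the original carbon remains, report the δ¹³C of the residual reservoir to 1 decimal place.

Rayleigh residual: δ_res = (δ₀ + 1000)·f^(α−1) − 1000
α = ε/1000 + 1 = 0.98720, so α − 1 = -0.01280
f^(α−1) = 0.319^(-0.01280) = 1.014732
δ_res = (2.3 + 1000) × 1.014732 − 1000 = 1017.066 − 1000 = 17.07 per mil

17.1 per mil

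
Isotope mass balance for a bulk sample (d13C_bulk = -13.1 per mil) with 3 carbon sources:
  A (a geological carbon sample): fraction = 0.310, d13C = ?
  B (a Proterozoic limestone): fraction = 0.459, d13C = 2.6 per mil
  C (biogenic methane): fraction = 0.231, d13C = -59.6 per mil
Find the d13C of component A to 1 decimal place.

Isotope mass balance: δ_bulk = Σ fᵢ·δᵢ.
-13.1 = 0.310×δ_A + 0.459×(2.6) + 0.231×(-59.6)
0.310·δ_A = -13.1 − (-12.574) = -0.526
δ_A = -0.526 / 0.310 = -1.70 per mil

-1.7 per mil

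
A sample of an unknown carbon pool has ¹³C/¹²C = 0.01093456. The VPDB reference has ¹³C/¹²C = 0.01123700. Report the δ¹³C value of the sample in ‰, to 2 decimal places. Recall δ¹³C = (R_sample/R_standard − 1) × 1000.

δ¹³C = (R_sample / R_standard − 1) × 1000
R_sample / R_standard = 0.01093456 / 0.01123700 = 0.973085
δ¹³C = (0.973085 − 1) × 1000 = -26.915‰

-26.91‰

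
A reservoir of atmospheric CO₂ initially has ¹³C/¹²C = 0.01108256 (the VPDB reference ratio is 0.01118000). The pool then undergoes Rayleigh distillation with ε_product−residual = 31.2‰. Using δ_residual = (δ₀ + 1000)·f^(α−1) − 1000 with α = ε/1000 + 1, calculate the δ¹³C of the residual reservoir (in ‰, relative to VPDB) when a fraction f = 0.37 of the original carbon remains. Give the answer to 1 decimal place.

-39.0‰

δ₀ = (0.01108256/0.01118000 − 1)×1000 = (0.991284 − 1)×1000 = -8.716‰
α − 1 = ε/1000 = 0.0312
f^(α−1) = 0.37^(0.0312) = 0.969456
δ_res = (-8.716 + 1000) × 0.969456 − 1000 = 961.006 − 1000 = -38.99‰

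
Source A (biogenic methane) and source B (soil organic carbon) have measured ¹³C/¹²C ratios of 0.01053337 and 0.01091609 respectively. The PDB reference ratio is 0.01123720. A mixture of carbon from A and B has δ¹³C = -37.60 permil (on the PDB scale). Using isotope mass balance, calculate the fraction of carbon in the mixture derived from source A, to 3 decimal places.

δ_A = (0.01053337/0.01123720 − 1)×1000 = (0.937366 − 1)×1000 = -62.634 permil
δ_B = (0.01091609/0.01123720 − 1)×1000 = (0.971424 − 1)×1000 = -28.576 permil
f_A = (δ_mix − δ_B)/(δ_A − δ_B) = (-37.60 − (-28.576))/(-62.634 − (-28.576))
f_A = -9.024 / -34.058 = 0.2650

0.265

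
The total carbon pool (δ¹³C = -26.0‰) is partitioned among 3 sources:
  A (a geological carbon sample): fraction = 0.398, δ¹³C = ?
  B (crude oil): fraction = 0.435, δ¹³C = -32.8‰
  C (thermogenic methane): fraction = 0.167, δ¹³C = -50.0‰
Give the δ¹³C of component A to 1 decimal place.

Isotope mass balance: δ_bulk = Σ fᵢ·δᵢ.
-26.0 = 0.398×δ_A + 0.435×(-32.8) + 0.167×(-50.0)
0.398·δ_A = -26.0 − (-22.618) = -3.382
δ_A = -3.382 / 0.398 = -8.50‰

-8.5‰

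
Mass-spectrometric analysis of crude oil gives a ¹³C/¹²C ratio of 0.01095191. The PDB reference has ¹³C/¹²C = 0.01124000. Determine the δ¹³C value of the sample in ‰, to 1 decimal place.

-25.6‰

δ¹³C = (R_sample / R_standard − 1) × 1000
R_sample / R_standard = 0.01095191 / 0.01124000 = 0.974369
δ¹³C = (0.974369 − 1) × 1000 = -25.63‰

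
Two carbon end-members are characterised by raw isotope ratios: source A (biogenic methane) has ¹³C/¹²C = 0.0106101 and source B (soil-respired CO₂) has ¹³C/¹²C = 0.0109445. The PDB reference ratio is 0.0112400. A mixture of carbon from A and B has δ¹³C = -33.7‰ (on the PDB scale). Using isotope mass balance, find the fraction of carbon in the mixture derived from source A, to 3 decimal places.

δ_A = (0.0106101/0.0112400 − 1)×1000 = (0.943959 − 1)×1000 = -56.041‰
δ_B = (0.0109445/0.0112400 − 1)×1000 = (0.973710 − 1)×1000 = -26.290‰
f_A = (δ_mix − δ_B)/(δ_A − δ_B) = (-33.7 − (-26.290))/(-56.041 − (-26.290))
f_A = -7.410 / -29.751 = 0.2491

0.249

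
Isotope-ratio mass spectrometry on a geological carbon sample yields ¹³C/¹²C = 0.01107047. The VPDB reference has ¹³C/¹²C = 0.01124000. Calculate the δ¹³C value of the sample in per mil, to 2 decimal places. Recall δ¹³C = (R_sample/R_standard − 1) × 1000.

δ¹³C = (R_sample / R_standard − 1) × 1000
R_sample / R_standard = 0.01107047 / 0.01124000 = 0.984917
δ¹³C = (0.984917 − 1) × 1000 = -15.083 per mil

-15.08 per mil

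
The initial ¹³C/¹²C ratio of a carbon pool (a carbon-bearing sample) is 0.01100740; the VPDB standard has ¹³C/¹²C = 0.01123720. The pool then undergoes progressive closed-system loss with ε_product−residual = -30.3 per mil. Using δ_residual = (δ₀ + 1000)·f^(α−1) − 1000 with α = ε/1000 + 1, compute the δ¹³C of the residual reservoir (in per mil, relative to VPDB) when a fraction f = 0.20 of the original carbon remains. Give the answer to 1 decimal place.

28.5 per mil

δ₀ = (0.01100740/0.01123720 − 1)×1000 = (0.979550 − 1)×1000 = -20.450 per mil
α − 1 = ε/1000 = -0.0303
f^(α−1) = 0.20^(-0.0303) = 1.049975
δ_res = (-20.450 + 1000) × 1.049975 − 1000 = 1028.503 − 1000 = 28.50 per mil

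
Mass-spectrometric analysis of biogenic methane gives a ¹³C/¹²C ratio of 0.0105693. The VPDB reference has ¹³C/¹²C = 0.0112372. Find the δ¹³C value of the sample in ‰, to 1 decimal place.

δ¹³C = (R_sample / R_standard − 1) × 1000
R_sample / R_standard = 0.0105693 / 0.0112372 = 0.940563
δ¹³C = (0.940563 − 1) × 1000 = -59.44‰

-59.4‰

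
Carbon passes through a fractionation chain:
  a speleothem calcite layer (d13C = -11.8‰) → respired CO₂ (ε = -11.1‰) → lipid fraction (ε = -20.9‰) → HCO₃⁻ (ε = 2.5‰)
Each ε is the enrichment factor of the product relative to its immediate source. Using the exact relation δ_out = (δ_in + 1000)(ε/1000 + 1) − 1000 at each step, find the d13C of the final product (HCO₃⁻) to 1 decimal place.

step 1: δ = (-11.80 + 1000)·(-11.1/1000 + 1) − 1000 = -22.77‰
step 2: δ = (-22.77 + 1000)·(-20.9/1000 + 1) − 1000 = -43.19‰
step 3: δ = (-43.19 + 1000)·(2.5/1000 + 1) − 1000 = -40.80‰

-40.8‰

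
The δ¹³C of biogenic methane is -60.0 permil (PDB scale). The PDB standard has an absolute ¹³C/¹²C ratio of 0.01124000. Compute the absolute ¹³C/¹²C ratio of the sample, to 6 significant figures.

0.0105656

R_sample = R_standard × (δ¹³C/1000 + 1)
R_sample = 0.01124000 × (-60.0/1000 + 1) = 0.01124000 × 0.940000
R_sample = 0.0105656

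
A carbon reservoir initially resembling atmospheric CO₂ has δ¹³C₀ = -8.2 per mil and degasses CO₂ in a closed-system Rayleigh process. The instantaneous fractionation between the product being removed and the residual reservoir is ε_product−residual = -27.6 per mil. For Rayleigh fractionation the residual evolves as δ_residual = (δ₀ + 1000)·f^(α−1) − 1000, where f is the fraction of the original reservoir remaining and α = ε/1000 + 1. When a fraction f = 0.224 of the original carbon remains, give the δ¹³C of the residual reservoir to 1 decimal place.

Rayleigh residual: δ_res = (δ₀ + 1000)·f^(α−1) − 1000
α = ε/1000 + 1 = 0.97240, so α − 1 = -0.02760
f^(α−1) = 0.224^(-0.02760) = 1.042157
δ_res = (-8.2 + 1000) × 1.042157 − 1000 = 1033.611 − 1000 = 33.61 per mil

33.6 per mil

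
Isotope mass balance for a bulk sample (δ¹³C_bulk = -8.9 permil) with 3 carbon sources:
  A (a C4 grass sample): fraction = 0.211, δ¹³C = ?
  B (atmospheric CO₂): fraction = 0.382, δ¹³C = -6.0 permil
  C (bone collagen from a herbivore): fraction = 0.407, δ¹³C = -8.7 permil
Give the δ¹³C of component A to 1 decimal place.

-14.5 permil

Isotope mass balance: δ_bulk = Σ fᵢ·δᵢ.
-8.9 = 0.211×δ_A + 0.382×(-6.0) + 0.407×(-8.7)
0.211·δ_A = -8.9 − (-5.833) = -3.067
δ_A = -3.067 / 0.211 = -14.54 permil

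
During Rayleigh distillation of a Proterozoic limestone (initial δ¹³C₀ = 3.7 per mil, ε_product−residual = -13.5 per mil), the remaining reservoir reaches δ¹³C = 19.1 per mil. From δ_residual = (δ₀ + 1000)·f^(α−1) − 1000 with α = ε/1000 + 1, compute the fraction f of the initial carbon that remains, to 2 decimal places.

0.32

α − 1 = ε/1000 = -0.0135
(δ_res + 1000)/(δ₀ + 1000) = (19.1 + 1000)/(3.7 + 1000) = 1019.1/1003.7 = 1.015343
f = 1.015343^(1/-0.0135) = exp(ln(1.015343)/-0.0135) = exp(0.01523/-0.0135)
f = exp(-1.1279) = 0.3237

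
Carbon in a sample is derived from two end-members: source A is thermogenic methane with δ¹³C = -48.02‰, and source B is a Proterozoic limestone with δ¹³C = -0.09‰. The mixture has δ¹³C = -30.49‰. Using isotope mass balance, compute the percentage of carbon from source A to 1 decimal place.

63.4%

δ_mix = f_A·δ_A + (1 − f_A)·δ_B  ⇒  f_A = (δ_mix − δ_B)/(δ_A − δ_B)
f_A = (-30.49 − (-0.09)) / (-48.02 − (-0.09))
f_A = -30.40 / -47.93 = 0.6343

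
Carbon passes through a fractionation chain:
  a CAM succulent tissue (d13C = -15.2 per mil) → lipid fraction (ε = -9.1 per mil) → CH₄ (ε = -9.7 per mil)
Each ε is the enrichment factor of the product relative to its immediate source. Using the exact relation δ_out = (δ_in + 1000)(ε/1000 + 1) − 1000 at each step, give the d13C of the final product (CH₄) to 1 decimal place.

-33.6 per mil

step 1: δ = (-15.20 + 1000)·(-9.1/1000 + 1) − 1000 = -24.16 per mil
step 2: δ = (-24.16 + 1000)·(-9.7/1000 + 1) − 1000 = -33.63 per mil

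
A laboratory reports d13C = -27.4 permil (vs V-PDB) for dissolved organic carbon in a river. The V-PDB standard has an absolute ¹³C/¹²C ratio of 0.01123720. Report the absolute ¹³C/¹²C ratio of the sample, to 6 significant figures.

0.0109293

R_sample = R_standard × (d13C/1000 + 1)
R_sample = 0.01123720 × (-27.4/1000 + 1) = 0.01123720 × 0.972600
R_sample = 0.0109293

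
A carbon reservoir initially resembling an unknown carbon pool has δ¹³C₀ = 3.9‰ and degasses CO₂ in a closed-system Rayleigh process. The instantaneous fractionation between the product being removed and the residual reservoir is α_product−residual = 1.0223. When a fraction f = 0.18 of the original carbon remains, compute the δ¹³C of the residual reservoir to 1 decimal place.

Rayleigh residual: δ_res = (δ₀ + 1000)·f^(α−1) − 1000
α − 1 = 0.02230
f^(α−1) = 0.18^(0.02230) = 0.962482
δ_res = (3.9 + 1000) × 0.962482 − 1000 = 966.236 − 1000 = -33.76‰

-33.8‰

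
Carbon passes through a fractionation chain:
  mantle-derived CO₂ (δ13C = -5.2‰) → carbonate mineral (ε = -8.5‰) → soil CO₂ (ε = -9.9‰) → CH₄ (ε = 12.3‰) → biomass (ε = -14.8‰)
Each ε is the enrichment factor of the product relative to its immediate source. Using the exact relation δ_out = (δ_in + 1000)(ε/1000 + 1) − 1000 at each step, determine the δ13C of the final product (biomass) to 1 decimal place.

step 1: δ = (-5.20 + 1000)·(-8.5/1000 + 1) − 1000 = -13.66‰
step 2: δ = (-13.66 + 1000)·(-9.9/1000 + 1) − 1000 = -23.42‰
step 3: δ = (-23.42 + 1000)·(12.3/1000 + 1) − 1000 = -11.41‰
step 4: δ = (-11.41 + 1000)·(-14.8/1000 + 1) − 1000 = -26.04‰

-26.0‰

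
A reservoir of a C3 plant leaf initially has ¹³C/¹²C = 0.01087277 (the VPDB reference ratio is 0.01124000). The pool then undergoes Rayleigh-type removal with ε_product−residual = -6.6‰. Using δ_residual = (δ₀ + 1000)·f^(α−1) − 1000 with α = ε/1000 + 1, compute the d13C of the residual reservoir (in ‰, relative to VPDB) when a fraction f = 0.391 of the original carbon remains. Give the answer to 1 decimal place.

-26.7‰

δ₀ = (0.01087277/0.01124000 − 1)×1000 = (0.967328 − 1)×1000 = -32.672‰
α − 1 = ε/1000 = -0.0066
f^(α−1) = 0.391^(-0.0066) = 1.006217
δ_res = (-32.672 + 1000) × 1.006217 − 1000 = 973.342 − 1000 = -26.66‰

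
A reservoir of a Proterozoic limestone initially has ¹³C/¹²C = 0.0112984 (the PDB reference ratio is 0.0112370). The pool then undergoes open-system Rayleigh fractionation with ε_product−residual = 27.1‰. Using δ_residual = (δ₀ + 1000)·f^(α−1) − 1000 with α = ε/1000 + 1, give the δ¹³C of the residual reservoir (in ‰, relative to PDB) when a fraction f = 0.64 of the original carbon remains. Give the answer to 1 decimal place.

δ₀ = (0.0112984/0.0112370 − 1)×1000 = (1.005464 − 1)×1000 = 5.464‰
α − 1 = ε/1000 = 0.0271
f^(α−1) = 0.64^(0.0271) = 0.987978
δ_res = (5.464 + 1000) × 0.987978 − 1000 = 993.377 − 1000 = -6.62‰

-6.6‰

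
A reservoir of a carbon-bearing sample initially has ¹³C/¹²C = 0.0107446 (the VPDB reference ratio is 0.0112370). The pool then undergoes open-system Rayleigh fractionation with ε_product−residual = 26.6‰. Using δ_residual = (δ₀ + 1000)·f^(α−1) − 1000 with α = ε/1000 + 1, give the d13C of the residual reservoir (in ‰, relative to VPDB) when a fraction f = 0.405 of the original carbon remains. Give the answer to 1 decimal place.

δ₀ = (0.0107446/0.0112370 − 1)×1000 = (0.956180 − 1)×1000 = -43.820‰
α − 1 = ε/1000 = 0.0266
f^(α−1) = 0.405^(0.0266) = 0.976244
δ_res = (-43.820 + 1000) × 0.976244 − 1000 = 933.465 − 1000 = -66.53‰

-66.5‰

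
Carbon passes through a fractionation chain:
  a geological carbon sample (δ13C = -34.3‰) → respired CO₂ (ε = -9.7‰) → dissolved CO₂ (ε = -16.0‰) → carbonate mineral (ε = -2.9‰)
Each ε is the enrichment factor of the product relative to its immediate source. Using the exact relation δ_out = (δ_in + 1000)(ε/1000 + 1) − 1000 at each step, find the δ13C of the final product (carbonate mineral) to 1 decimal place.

-61.7‰

step 1: δ = (-34.30 + 1000)·(-9.7/1000 + 1) − 1000 = -43.67‰
step 2: δ = (-43.67 + 1000)·(-16.0/1000 + 1) − 1000 = -58.97‰
step 3: δ = (-58.97 + 1000)·(-2.9/1000 + 1) − 1000 = -61.70‰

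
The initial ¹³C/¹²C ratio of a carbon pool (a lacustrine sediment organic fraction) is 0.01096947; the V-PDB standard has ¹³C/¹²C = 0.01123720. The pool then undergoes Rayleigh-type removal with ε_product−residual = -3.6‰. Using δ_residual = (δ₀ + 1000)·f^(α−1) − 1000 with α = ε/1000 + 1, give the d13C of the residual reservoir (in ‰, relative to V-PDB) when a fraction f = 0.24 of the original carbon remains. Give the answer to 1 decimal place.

-18.8‰

δ₀ = (0.01096947/0.01123720 − 1)×1000 = (0.976175 − 1)×1000 = -23.825‰
α − 1 = ε/1000 = -0.0036
f^(α−1) = 0.24^(-0.0036) = 1.005151
δ_res = (-23.825 + 1000) × 1.005151 − 1000 = 981.203 − 1000 = -18.80‰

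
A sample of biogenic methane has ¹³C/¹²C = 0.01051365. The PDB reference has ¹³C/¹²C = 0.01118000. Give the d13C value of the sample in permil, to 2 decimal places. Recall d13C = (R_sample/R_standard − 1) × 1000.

-59.60 permil

d13C = (R_sample / R_standard − 1) × 1000
R_sample / R_standard = 0.01051365 / 0.01118000 = 0.940398
d13C = (0.940398 − 1) × 1000 = -59.602 permil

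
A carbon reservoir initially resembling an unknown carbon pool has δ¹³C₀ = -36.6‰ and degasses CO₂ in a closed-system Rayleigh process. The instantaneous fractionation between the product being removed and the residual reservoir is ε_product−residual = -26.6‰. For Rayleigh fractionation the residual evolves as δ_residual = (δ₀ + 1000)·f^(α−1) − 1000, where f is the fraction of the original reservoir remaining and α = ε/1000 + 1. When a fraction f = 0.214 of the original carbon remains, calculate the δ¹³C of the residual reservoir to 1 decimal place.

Rayleigh residual: δ_res = (δ₀ + 1000)·f^(α−1) − 1000
α = ε/1000 + 1 = 0.97340, so α − 1 = -0.02660
f^(α−1) = 0.214^(-0.02660) = 1.041864
δ_res = (-36.6 + 1000) × 1.041864 − 1000 = 1003.732 − 1000 = 3.73‰

3.7‰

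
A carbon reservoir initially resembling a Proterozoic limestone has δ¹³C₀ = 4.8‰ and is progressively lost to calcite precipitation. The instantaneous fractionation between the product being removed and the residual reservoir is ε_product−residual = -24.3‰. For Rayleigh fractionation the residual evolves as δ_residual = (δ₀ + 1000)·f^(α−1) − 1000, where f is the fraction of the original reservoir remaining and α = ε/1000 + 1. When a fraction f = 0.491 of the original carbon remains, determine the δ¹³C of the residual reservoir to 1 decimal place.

Rayleigh residual: δ_res = (δ₀ + 1000)·f^(α−1) − 1000
α = ε/1000 + 1 = 0.97570, so α − 1 = -0.02430
f^(α−1) = 0.491^(-0.02430) = 1.017435
δ_res = (4.8 + 1000) × 1.017435 − 1000 = 1022.319 − 1000 = 22.32‰

22.3‰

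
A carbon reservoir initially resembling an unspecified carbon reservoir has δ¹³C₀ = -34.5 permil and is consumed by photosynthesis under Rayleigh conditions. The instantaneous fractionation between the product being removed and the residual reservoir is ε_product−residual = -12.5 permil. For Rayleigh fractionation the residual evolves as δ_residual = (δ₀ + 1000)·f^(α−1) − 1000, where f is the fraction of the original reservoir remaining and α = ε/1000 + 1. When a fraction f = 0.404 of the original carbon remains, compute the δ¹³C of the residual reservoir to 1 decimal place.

-23.5 permil

Rayleigh residual: δ_res = (δ₀ + 1000)·f^(α−1) − 1000
α = ε/1000 + 1 = 0.98750, so α − 1 = -0.01250
f^(α−1) = 0.404^(-0.01250) = 1.011394
δ_res = (-34.5 + 1000) × 1.011394 − 1000 = 976.501 − 1000 = -23.50 permil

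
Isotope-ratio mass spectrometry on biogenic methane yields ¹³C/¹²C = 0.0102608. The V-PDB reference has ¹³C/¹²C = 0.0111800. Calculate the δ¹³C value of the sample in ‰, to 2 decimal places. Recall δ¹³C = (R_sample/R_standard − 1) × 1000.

δ¹³C = (R_sample / R_standard − 1) × 1000
R_sample / R_standard = 0.0102608 / 0.0111800 = 0.917782
δ¹³C = (0.917782 − 1) × 1000 = -82.218‰

-82.22‰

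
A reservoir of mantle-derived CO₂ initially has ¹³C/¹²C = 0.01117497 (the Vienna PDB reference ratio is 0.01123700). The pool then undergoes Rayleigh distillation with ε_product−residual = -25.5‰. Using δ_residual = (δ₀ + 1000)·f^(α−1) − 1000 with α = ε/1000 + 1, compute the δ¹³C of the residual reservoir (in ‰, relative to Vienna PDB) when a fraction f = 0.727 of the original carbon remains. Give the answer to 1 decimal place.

2.6‰

δ₀ = (0.01117497/0.01123700 − 1)×1000 = (0.994480 − 1)×1000 = -5.520‰
α − 1 = ε/1000 = -0.0255
f^(α−1) = 0.727^(-0.0255) = 1.008163
δ_res = (-5.520 + 1000) × 1.008163 − 1000 = 1002.598 − 1000 = 2.60‰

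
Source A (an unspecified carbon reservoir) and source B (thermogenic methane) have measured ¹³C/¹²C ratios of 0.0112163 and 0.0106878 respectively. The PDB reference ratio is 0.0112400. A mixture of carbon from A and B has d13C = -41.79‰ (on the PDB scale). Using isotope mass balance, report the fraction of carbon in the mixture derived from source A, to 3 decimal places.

0.156

δ_A = (0.0112163/0.0112400 − 1)×1000 = (0.997891 − 1)×1000 = -2.109‰
δ_B = (0.0106878/0.0112400 − 1)×1000 = (0.950872 − 1)×1000 = -49.128‰
f_A = (δ_mix − δ_B)/(δ_A − δ_B) = (-41.79 − (-49.128))/(-2.109 − (-49.128))
f_A = 7.338 / 47.020 = 0.1561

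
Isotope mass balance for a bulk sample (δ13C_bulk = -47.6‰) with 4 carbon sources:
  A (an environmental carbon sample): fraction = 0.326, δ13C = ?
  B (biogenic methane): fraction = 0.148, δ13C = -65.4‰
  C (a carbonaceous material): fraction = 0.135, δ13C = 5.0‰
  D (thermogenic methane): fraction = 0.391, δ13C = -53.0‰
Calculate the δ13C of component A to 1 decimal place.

Isotope mass balance: δ_bulk = Σ fᵢ·δᵢ.
-47.6 = 0.326×δ_A + 0.148×(-65.4) + 0.135×(5.0) + 0.391×(-53.0)
0.326·δ_A = -47.6 − (-29.727) = -17.873
δ_A = -17.873 / 0.326 = -54.82‰

-54.8‰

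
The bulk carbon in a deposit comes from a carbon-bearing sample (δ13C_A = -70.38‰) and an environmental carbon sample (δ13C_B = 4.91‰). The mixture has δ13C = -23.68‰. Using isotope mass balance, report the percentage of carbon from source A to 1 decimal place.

38.0%

δ_mix = f_A·δ_A + (1 − f_A)·δ_B  ⇒  f_A = (δ_mix − δ_B)/(δ_A − δ_B)
f_A = (-23.68 − (4.91)) / (-70.38 − (4.91))
f_A = -28.59 / -75.29 = 0.3797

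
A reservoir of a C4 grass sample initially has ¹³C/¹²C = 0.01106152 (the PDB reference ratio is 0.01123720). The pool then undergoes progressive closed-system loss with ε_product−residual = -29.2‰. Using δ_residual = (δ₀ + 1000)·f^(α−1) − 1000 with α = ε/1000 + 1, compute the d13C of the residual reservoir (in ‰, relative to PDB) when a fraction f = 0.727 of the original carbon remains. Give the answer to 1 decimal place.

δ₀ = (0.01106152/0.01123720 − 1)×1000 = (0.984366 − 1)×1000 = -15.634‰
α − 1 = ε/1000 = -0.0292
f^(α−1) = 0.727^(-0.0292) = 1.009353
δ_res = (-15.634 + 1000) × 1.009353 − 1000 = 993.573 − 1000 = -6.43‰

-6.4‰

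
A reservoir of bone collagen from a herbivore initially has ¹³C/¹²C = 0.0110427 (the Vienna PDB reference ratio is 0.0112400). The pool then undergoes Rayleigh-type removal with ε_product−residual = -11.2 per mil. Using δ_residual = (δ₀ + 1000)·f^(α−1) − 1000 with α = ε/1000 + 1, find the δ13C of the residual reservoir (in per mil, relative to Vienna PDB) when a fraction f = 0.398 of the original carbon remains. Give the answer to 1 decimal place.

δ₀ = (0.0110427/0.0112400 − 1)×1000 = (0.982447 − 1)×1000 = -17.553 per mil
α − 1 = ε/1000 = -0.0112
f^(α−1) = 0.398^(-0.0112) = 1.010372
δ_res = (-17.553 + 1000) × 1.010372 − 1000 = 992.637 − 1000 = -7.36 per mil

-7.4 per mil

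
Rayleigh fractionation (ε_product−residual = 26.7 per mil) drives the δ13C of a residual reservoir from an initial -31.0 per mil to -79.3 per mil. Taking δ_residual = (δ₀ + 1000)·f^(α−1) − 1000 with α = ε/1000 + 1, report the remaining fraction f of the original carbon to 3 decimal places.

α − 1 = ε/1000 = 0.0267
(δ_res + 1000)/(δ₀ + 1000) = (-79.3 + 1000)/(-31.0 + 1000) = 920.7/969.0 = 0.950155
f = 0.950155^(1/0.0267) = exp(ln(0.950155)/0.0267) = exp(-0.05113/0.0267)
f = exp(-1.9150) = 0.1473

0.147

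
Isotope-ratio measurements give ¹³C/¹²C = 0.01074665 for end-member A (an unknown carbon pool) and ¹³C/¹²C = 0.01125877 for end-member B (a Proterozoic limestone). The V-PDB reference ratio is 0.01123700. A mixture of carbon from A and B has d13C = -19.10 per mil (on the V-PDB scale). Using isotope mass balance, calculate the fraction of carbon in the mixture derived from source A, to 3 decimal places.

0.462

δ_A = (0.01074665/0.01123700 − 1)×1000 = (0.956363 − 1)×1000 = -43.637 per mil
δ_B = (0.01125877/0.01123700 − 1)×1000 = (1.001937 − 1)×1000 = 1.937 per mil
f_A = (δ_mix − δ_B)/(δ_A − δ_B) = (-19.10 − (1.937))/(-43.637 − (1.937))
f_A = -21.037 / -45.574 = 0.4616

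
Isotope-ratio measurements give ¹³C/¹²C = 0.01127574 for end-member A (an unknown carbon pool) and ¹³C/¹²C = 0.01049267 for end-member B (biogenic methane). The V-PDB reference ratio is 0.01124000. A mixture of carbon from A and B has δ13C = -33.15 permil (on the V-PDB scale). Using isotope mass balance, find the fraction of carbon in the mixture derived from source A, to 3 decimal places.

δ_A = (0.01127574/0.01124000 − 1)×1000 = (1.003180 − 1)×1000 = 3.180 permil
δ_B = (0.01049267/0.01124000 − 1)×1000 = (0.933512 − 1)×1000 = -66.488 permil
f_A = (δ_mix − δ_B)/(δ_A − δ_B) = (-33.15 − (-66.488))/(3.180 − (-66.488))
f_A = 33.338 / 69.668 = 0.4785

0.479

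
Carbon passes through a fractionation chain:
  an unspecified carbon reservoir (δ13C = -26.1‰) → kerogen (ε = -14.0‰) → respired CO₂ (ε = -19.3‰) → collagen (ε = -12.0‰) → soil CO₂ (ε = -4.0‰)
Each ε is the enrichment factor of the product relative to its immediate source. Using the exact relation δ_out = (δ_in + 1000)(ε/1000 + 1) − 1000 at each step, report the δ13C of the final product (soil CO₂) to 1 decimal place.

step 1: δ = (-26.10 + 1000)·(-14.0/1000 + 1) − 1000 = -39.73‰
step 2: δ = (-39.73 + 1000)·(-19.3/1000 + 1) − 1000 = -58.27‰
step 3: δ = (-58.27 + 1000)·(-12.0/1000 + 1) − 1000 = -69.57‰
step 4: δ = (-69.57 + 1000)·(-4.0/1000 + 1) − 1000 = -73.29‰

-73.3‰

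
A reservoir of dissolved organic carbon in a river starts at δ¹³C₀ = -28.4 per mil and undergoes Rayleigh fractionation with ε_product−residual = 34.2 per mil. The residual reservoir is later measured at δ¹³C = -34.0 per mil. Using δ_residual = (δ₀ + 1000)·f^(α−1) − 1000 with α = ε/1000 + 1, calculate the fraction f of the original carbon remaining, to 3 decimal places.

0.844

α − 1 = ε/1000 = 0.0342
(δ_res + 1000)/(δ₀ + 1000) = (-34.0 + 1000)/(-28.4 + 1000) = 966.0/971.6 = 0.994236
f = 0.994236^(1/0.0342) = exp(ln(0.994236)/0.0342) = exp(-0.00578/0.0342)
f = exp(-0.1690) = 0.8445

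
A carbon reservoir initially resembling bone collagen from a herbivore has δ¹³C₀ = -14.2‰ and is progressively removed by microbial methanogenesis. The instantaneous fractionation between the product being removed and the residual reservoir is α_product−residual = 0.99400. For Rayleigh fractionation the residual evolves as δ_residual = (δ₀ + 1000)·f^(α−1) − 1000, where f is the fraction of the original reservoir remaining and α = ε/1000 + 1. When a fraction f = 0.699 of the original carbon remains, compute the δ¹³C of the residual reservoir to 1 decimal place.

Rayleigh residual: δ_res = (δ₀ + 1000)·f^(α−1) − 1000
α − 1 = -0.00600
f^(α−1) = 0.699^(-0.00600) = 1.002151
δ_res = (-14.2 + 1000) × 1.002151 − 1000 = 987.920 − 1000 = -12.08‰

-12.1‰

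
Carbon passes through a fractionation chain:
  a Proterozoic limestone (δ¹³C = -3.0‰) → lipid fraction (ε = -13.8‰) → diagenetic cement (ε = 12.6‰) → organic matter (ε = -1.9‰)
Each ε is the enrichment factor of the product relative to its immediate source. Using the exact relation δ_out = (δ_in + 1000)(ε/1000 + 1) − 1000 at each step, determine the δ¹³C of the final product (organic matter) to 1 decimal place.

-6.3‰

step 1: δ = (-3.00 + 1000)·(-13.8/1000 + 1) − 1000 = -16.76‰
step 2: δ = (-16.76 + 1000)·(12.6/1000 + 1) − 1000 = -4.37‰
step 3: δ = (-4.37 + 1000)·(-1.9/1000 + 1) − 1000 = -6.26‰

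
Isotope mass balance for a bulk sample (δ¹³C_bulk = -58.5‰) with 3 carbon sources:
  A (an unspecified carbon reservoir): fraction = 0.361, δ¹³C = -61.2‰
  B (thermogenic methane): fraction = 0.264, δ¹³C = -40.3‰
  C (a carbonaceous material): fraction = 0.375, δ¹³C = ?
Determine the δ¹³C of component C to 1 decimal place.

Isotope mass balance: δ_bulk = Σ fᵢ·δᵢ.
-58.5 = 0.361×(-61.2) + 0.264×(-40.3) + 0.375×δ_C
0.375·δ_C = -58.5 − (-32.732) = -25.768
δ_C = -25.768 / 0.375 = -68.71‰

-68.7‰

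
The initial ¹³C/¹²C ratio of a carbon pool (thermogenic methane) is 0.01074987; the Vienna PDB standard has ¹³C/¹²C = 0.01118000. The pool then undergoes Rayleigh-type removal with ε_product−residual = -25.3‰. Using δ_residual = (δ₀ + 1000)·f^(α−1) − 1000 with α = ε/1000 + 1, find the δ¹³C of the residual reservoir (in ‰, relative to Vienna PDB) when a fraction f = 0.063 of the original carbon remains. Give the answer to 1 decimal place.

δ₀ = (0.01074987/0.01118000 − 1)×1000 = (0.961527 − 1)×1000 = -38.473‰
α − 1 = ε/1000 = -0.0253
f^(α−1) = 0.063^(-0.0253) = 1.072449
δ_res = (-38.473 + 1000) × 1.072449 − 1000 = 1031.189 − 1000 = 31.19‰

31.2‰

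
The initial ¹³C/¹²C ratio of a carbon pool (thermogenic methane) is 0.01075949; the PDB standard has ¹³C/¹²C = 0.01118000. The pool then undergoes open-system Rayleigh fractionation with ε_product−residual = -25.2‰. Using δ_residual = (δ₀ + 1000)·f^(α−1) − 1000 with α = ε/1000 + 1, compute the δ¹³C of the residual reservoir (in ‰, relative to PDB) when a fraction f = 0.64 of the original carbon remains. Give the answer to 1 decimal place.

-26.7‰

δ₀ = (0.01075949/0.01118000 − 1)×1000 = (0.962387 − 1)×1000 = -37.613‰
α − 1 = ε/1000 = -0.0252
f^(α−1) = 0.64^(-0.0252) = 1.011310
δ_res = (-37.613 + 1000) × 1.011310 − 1000 = 973.272 − 1000 = -26.73‰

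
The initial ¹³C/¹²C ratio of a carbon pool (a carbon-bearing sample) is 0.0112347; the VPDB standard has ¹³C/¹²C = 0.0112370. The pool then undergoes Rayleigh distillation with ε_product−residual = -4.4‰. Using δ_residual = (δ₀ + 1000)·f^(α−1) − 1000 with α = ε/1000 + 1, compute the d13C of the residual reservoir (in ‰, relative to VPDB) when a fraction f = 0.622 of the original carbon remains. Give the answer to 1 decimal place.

δ₀ = (0.0112347/0.0112370 − 1)×1000 = (0.999795 − 1)×1000 = -0.205‰
α − 1 = ε/1000 = -0.0044
f^(α−1) = 0.622^(-0.0044) = 1.002091
δ_res = (-0.205 + 1000) × 1.002091 − 1000 = 1001.886 − 1000 = 1.89‰

1.9‰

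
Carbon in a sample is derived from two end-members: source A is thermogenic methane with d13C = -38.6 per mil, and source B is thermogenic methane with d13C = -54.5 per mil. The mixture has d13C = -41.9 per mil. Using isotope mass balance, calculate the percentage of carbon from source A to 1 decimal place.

79.2%

δ_mix = f_A·δ_A + (1 − f_A)·δ_B  ⇒  f_A = (δ_mix − δ_B)/(δ_A − δ_B)
f_A = (-41.9 − (-54.5)) / (-38.6 − (-54.5))
f_A = 12.6 / 15.9 = 0.7925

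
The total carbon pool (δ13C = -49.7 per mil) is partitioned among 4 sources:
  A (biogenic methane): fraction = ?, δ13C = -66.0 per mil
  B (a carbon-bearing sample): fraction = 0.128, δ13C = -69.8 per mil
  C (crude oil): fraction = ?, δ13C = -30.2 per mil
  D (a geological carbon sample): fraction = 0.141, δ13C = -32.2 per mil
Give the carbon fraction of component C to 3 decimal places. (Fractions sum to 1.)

0.336

Let f_C and f_A be the unknown fractions; fractions sum to 1 so f_C + f_A = 0.731.
Mass balance: Σ fᵢ·δᵢ = δ_bulk ⇒ f_C·(-30.2) + f_A·(-66.0) = -49.7 − (-13.475) = -36.225
Substitute f_A = 0.731 − f_C:
f_C·(-30.2 − -66.0) = -36.225 − 0.731×(-66.0) = 12.021
f_C = 12.021 / 35.8 = 0.3358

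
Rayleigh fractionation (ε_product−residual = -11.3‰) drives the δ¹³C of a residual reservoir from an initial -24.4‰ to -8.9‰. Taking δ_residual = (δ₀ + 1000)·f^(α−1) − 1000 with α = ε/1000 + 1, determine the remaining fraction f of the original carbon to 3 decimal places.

α − 1 = ε/1000 = -0.0113
(δ_res + 1000)/(δ₀ + 1000) = (-8.9 + 1000)/(-24.4 + 1000) = 991.1/975.6 = 1.015888
f = 1.015888^(1/-0.0113) = exp(ln(1.015888)/-0.0113) = exp(0.01576/-0.0113)
f = exp(-1.3949) = 0.2478

0.248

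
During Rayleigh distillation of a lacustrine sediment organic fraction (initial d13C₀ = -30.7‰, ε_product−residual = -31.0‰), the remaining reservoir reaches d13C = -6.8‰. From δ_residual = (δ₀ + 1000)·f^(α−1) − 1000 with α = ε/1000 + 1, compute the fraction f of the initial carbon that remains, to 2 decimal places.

0.46

α − 1 = ε/1000 = -0.0310
(δ_res + 1000)/(δ₀ + 1000) = (-6.8 + 1000)/(-30.7 + 1000) = 993.2/969.3 = 1.024657
f = 1.024657^(1/-0.0310) = exp(ln(1.024657)/-0.0310) = exp(0.02436/-0.0310)
f = exp(-0.7857) = 0.4558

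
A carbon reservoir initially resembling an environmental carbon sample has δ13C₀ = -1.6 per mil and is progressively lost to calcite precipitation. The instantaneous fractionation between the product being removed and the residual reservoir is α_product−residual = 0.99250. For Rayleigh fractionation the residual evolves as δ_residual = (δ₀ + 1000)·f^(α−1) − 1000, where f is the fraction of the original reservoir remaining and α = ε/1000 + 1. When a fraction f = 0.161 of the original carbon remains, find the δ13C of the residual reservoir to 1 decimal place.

Rayleigh residual: δ_res = (δ₀ + 1000)·f^(α−1) − 1000
α − 1 = -0.00750
f^(α−1) = 0.161^(-0.00750) = 1.013792
δ_res = (-1.6 + 1000) × 1.013792 − 1000 = 1012.170 − 1000 = 12.17 per mil

12.2 per mil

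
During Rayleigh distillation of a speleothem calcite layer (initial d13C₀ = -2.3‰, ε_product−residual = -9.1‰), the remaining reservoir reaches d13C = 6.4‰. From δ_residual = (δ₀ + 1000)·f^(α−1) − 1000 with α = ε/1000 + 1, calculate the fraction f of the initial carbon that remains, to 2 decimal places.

α − 1 = ε/1000 = -0.0091
(δ_res + 1000)/(δ₀ + 1000) = (6.4 + 1000)/(-2.3 + 1000) = 1006.4/997.7 = 1.008720
f = 1.008720^(1/-0.0091) = exp(ln(1.008720)/-0.0091) = exp(0.00868/-0.0091)
f = exp(-0.9541) = 0.3852

0.39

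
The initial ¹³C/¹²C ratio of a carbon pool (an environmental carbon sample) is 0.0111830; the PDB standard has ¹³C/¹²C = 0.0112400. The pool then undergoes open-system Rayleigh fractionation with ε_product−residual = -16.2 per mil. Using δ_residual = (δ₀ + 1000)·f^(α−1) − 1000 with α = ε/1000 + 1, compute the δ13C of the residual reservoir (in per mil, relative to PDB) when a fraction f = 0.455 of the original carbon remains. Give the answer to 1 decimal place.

7.7 per mil

δ₀ = (0.0111830/0.0112400 − 1)×1000 = (0.994929 − 1)×1000 = -5.071 per mil
α − 1 = ε/1000 = -0.0162
f^(α−1) = 0.455^(-0.0162) = 1.012839
δ_res = (-5.071 + 1000) × 1.012839 − 1000 = 1007.702 − 1000 = 7.70 per mil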